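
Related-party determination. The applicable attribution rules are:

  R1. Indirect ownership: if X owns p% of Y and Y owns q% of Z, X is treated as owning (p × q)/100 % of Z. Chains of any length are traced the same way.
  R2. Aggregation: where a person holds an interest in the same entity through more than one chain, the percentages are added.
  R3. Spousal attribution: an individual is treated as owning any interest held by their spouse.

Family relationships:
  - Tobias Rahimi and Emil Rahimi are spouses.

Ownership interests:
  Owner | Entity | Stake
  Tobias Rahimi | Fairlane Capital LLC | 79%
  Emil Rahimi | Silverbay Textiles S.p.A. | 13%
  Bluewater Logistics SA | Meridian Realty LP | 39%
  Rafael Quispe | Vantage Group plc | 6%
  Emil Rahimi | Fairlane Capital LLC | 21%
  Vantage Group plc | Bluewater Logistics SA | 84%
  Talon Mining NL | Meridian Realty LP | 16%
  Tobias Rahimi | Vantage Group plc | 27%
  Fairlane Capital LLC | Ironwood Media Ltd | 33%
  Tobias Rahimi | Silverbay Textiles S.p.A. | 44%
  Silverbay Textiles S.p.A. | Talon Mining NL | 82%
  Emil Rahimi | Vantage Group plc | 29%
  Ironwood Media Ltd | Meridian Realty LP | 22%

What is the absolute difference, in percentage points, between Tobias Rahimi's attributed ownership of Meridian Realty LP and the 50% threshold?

16.916

By spousal attribution (R3), Tobias Rahimi is treated as also owning Emil Rahimi's interest in Fairlane Capital LLC, giving 79% + 21% = 100%.
By spousal attribution (R3), Tobias Rahimi is treated as also owning Emil Rahimi's interest in Silverbay Textiles S.p.A, giving 44% + 13% = 57%.
By spousal attribution (R3), Tobias Rahimi is treated as also owning Emil Rahimi's interest in Vantage Group plc, giving 27% + 29% = 56%.
Chain via Fairlane Capital LLC → Ironwood Media Ltd (R1): 100% × 33% × 22% = 7.26% of Meridian Realty LP.
Chain via Silverbay Textiles S.p.A. → Talon Mining NL (R1): 57% × 82% × 16% = 7.4784% of Meridian Realty LP.
Chain via Vantage Group plc → Bluewater Logistics SA (R1): 56% × 84% × 39% = 18.3456% of Meridian Realty LP.
Aggregating (R2): 7.26% + 7.4784% + 18.3456% = 33.084%.
33.084% falls short of the 50% threshold by 16.916 percentage points.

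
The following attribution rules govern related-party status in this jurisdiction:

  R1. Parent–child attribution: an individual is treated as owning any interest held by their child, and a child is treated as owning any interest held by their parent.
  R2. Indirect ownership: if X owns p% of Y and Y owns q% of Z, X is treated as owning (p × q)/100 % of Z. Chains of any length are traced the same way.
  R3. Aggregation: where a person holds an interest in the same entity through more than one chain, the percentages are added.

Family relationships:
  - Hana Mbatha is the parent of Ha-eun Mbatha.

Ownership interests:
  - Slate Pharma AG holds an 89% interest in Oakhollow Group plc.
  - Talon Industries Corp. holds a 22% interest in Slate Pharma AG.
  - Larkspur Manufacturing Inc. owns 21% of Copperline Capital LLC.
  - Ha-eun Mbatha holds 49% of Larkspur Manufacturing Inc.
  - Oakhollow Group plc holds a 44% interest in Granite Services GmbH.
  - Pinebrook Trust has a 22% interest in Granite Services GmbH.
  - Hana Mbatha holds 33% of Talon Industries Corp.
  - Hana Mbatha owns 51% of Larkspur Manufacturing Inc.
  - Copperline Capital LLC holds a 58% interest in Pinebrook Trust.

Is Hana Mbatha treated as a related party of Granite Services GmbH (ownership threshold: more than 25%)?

No

By parent–child attribution (R1), Hana Mbatha is treated as also owning Ha-eun Mbatha's interest in Larkspur Manufacturing Inc, giving 51% + 49% = 100%.
Chain via Larkspur Manufacturing Inc. → Copperline Capital LLC → Pinebrook Trust (R2): 100% × 21% × 58% × 22% = 2.6796% of Granite Services GmbH.
Chain via Talon Industries Corp. → Slate Pharma AG → Oakhollow Group plc (R2): 33% × 22% × 89% × 44% = 2.843016% of Granite Services GmbH.
Aggregating (R3): 2.6796% + 2.843016% = 5.522616%.
5.522616% does not exceed the 25% threshold, so Hana is not a related party to Granite Services GmbH.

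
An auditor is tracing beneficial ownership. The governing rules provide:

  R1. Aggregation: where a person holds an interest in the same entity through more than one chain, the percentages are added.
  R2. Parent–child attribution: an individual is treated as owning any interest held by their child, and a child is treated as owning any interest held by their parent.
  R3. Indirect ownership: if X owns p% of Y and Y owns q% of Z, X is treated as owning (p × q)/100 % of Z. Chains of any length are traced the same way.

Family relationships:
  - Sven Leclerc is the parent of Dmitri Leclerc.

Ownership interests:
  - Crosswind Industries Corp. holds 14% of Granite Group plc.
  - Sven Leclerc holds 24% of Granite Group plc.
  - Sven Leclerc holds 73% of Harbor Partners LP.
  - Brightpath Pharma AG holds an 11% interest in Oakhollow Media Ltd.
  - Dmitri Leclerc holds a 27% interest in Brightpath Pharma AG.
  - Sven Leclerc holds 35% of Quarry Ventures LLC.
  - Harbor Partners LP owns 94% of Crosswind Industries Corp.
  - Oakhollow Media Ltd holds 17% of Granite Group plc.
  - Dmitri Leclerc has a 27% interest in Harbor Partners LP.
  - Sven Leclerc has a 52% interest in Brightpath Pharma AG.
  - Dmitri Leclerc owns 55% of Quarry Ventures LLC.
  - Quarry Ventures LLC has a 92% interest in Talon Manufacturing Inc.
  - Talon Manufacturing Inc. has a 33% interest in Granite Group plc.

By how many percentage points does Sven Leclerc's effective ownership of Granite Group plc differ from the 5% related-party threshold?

60.9613

By parent–child attribution (R2), Sven Leclerc is treated as also owning Dmitri Leclerc's interest in Brightpath Pharma AG, giving 52% + 27% = 79%.
By parent–child attribution (R2), Sven Leclerc is treated as also owning Dmitri Leclerc's interest in Harbor Partners LP, giving 73% + 27% = 100%.
By parent–child attribution (R2), Sven Leclerc is treated as also owning Dmitri Leclerc's interest in Quarry Ventures LLC, giving 35% + 55% = 90%.
Chain via Brightpath Pharma AG → Oakhollow Media Ltd (R3): 79% × 11% × 17% = 1.4773% of Granite Group plc.
Chain via Harbor Partners LP → Crosswind Industries Corp. (R3): 100% × 94% × 14% = 13.16% of Granite Group plc.
Chain via Quarry Ventures LLC → Talon Manufacturing Inc. (R3): 90% × 92% × 33% = 27.324% of Granite Group plc.
Direct interest in Granite Group plc: 24%.
Aggregating (R1): 1.4773% + 13.16% + 27.324% + 24% = 65.9613%.
65.9613% exceeds the 5% threshold by 60.9613 percentage points.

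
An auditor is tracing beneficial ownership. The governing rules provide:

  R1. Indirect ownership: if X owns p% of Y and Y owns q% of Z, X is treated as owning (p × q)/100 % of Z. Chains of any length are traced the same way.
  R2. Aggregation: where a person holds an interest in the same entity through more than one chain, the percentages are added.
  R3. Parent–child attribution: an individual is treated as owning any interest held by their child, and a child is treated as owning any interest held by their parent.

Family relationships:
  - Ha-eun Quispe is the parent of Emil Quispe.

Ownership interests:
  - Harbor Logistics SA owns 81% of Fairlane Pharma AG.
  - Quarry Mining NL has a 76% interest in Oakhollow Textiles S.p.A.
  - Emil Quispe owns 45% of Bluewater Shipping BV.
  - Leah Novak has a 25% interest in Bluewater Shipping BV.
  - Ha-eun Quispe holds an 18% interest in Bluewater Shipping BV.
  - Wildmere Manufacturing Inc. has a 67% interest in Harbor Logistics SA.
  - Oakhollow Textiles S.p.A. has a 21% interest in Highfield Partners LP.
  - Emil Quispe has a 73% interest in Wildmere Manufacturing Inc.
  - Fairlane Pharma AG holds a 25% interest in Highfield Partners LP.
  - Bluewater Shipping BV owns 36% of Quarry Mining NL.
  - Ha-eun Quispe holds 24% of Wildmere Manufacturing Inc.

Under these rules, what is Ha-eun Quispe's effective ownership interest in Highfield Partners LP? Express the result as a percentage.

By parent–child attribution (R3), Ha-eun Quispe is treated as also owning Emil Quispe's interest in Wildmere Manufacturing Inc, giving 24% + 73% = 97%.
By parent–child attribution (R3), Ha-eun Quispe is treated as also owning Emil Quispe's interest in Bluewater Shipping BV, giving 18% + 45% = 63%.
Chain via Wildmere Manufacturing Inc. → Harbor Logistics SA → Fairlane Pharma AG (R1): 97% × 67% × 81% × 25% = 13.160475% of Highfield Partners LP.
Chain via Bluewater Shipping BV → Quarry Mining NL → Oakhollow Textiles S.p.A. (R1): 63% × 36% × 76% × 21% = 3.619728% of Highfield Partners LP.
Aggregating (R2): 13.160475% + 3.619728% = 16.780203%.

16.780203%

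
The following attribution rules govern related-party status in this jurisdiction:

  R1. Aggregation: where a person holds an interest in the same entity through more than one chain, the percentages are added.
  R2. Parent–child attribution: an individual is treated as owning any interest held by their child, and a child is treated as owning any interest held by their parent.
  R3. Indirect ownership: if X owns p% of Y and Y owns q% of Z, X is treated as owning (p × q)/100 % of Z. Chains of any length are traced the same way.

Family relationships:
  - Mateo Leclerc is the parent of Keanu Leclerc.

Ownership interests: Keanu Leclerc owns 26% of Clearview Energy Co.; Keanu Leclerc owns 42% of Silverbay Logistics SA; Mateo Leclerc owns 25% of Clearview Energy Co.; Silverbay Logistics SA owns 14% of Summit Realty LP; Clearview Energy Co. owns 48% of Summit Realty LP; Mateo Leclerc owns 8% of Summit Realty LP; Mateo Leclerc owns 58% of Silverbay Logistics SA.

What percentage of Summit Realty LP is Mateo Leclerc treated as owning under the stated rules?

By parent–child attribution (R2), Mateo Leclerc is treated as also owning Keanu Leclerc's interest in Clearview Energy Co, giving 25% + 26% = 51%.
By parent–child attribution (R2), Mateo Leclerc is treated as also owning Keanu Leclerc's interest in Silverbay Logistics SA, giving 58% + 42% = 100%.
Chain via Clearview Energy Co. (R3): 51% × 48% = 24.48% of Summit Realty LP.
Chain via Silverbay Logistics SA (R3): 100% × 14% = 14% of Summit Realty LP.
Direct interest in Summit Realty LP: 8%.
Aggregating (R1): 24.48% + 14% + 8% = 46.48%.

46.48%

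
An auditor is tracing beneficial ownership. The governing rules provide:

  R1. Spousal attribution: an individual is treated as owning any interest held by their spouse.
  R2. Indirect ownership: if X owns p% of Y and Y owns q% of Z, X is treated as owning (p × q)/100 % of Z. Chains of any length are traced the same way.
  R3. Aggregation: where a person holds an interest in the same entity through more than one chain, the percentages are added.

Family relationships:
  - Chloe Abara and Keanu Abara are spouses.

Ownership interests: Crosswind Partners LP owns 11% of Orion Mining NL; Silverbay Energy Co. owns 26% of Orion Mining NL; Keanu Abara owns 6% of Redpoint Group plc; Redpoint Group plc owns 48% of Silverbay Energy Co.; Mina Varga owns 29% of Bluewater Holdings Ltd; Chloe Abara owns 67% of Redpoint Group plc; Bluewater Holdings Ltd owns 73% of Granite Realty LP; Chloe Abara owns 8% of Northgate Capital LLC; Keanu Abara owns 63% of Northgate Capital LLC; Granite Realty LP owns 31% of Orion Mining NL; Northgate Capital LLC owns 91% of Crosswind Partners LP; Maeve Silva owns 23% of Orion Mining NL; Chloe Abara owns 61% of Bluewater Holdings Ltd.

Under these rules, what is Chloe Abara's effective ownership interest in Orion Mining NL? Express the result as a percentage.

30.0218%

By spousal attribution (R1), Chloe Abara is treated as also owning Keanu Abara's interest in Redpoint Group plc, giving 67% + 6% = 73%.
By spousal attribution (R1), Chloe Abara is treated as also owning Keanu Abara's interest in Northgate Capital LLC, giving 8% + 63% = 71%.
Chain via Redpoint Group plc → Silverbay Energy Co. (R2): 73% × 48% × 26% = 9.1104% of Orion Mining NL.
Chain via Bluewater Holdings Ltd → Granite Realty LP (R2): 61% × 73% × 31% = 13.8043% of Orion Mining NL.
Chain via Northgate Capital LLC → Crosswind Partners LP (R2): 71% × 91% × 11% = 7.1071% of Orion Mining NL.
Aggregating (R3): 9.1104% + 13.8043% + 7.1071% = 30.0218%.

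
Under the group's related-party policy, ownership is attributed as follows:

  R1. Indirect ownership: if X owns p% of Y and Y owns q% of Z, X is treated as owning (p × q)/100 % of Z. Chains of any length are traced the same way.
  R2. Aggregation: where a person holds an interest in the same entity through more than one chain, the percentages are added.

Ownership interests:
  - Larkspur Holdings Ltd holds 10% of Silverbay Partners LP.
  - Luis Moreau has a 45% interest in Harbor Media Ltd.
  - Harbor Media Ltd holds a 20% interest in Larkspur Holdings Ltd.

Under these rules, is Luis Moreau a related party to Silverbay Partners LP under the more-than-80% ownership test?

Chain via Harbor Media Ltd → Larkspur Holdings Ltd (R1): 45% × 20% × 10% = 0.9% of Silverbay Partners LP.
0.9% does not exceed the 80% threshold, so Luis is not a related party to Silverbay Partners LP.

No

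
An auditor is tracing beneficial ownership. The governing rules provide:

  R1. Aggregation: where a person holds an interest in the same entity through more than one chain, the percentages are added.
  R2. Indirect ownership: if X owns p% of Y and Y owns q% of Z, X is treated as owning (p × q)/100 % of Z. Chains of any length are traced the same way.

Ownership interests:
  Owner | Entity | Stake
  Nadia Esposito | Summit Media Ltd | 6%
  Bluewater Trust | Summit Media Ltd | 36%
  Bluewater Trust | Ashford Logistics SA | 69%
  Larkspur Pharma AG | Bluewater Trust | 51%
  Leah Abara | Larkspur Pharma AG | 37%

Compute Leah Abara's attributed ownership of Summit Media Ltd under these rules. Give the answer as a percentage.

Chain via Larkspur Pharma AG → Bluewater Trust (R2): 37% × 51% × 36% = 6.7932% of Summit Media Ltd.

6.7932%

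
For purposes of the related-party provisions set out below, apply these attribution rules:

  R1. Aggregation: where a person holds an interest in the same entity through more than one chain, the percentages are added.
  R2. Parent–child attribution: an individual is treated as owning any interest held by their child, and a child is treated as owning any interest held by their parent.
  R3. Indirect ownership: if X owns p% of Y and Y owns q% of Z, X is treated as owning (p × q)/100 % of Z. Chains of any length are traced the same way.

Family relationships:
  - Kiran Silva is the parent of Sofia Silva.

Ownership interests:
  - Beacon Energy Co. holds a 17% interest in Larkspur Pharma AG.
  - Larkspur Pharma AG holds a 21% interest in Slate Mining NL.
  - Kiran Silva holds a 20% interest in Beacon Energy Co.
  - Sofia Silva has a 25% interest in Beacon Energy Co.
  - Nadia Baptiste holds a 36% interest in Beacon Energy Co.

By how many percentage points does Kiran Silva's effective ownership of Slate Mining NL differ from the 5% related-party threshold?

By parent–child attribution (R2), Kiran Silva is treated as also owning Sofia Silva's interest in Beacon Energy Co, giving 20% + 25% = 45%.
Chain via Beacon Energy Co. → Larkspur Pharma AG (R3): 45% × 17% × 21% = 1.6065% of Slate Mining NL.
1.6065% falls short of the 5% threshold by 3.3935 percentage points.

3.3935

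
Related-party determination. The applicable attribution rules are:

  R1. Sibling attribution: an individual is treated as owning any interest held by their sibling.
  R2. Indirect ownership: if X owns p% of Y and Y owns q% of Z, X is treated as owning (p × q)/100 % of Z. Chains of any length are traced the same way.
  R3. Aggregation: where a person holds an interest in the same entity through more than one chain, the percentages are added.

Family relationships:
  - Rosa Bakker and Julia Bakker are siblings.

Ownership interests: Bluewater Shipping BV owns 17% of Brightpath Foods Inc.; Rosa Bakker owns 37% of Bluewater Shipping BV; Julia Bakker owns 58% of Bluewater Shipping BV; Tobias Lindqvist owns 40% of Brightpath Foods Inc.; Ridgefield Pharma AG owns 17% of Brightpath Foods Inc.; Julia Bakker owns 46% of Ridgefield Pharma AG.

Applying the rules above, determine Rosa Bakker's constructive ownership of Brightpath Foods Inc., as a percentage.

23.97%

By sibling attribution (R1), Rosa Bakker is treated as also owning Julia Bakker's interest in Bluewater Shipping BV, giving 37% + 58% = 95%.
By sibling attribution (R1), Rosa Bakker is treated as owning Julia Bakker's 46% interest in Ridgefield Pharma AG.
Chain via Bluewater Shipping BV (R2): 95% × 17% = 16.15% of Brightpath Foods Inc.
Chain via Ridgefield Pharma AG (R2): 46% × 17% = 7.82% of Brightpath Foods Inc.
Aggregating (R3): 16.15% + 7.82% = 23.97%.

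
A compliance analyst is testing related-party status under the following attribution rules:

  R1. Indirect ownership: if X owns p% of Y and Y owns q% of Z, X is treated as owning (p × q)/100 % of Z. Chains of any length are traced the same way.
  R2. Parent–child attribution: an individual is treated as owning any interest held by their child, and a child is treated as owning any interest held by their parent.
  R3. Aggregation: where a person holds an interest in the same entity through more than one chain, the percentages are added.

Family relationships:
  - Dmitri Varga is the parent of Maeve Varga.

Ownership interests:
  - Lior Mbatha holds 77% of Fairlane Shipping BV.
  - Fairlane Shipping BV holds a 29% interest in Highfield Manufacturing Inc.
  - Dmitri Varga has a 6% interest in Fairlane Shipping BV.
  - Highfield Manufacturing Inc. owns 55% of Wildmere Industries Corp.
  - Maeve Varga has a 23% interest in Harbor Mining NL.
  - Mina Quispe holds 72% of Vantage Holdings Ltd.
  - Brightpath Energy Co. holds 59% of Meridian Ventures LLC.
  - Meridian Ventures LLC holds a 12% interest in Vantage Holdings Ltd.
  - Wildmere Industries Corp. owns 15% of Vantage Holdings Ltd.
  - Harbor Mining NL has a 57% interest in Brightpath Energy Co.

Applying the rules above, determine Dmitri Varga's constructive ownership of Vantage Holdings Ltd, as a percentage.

1.071738%

By parent–child attribution (R2), Dmitri Varga is treated as owning Maeve Varga's 23% interest in Harbor Mining NL.
Chain via Fairlane Shipping BV → Highfield Manufacturing Inc. → Wildmere Industries Corp. (R1): 6% × 29% × 55% × 15% = 0.14355% of Vantage Holdings Ltd.
Chain via Harbor Mining NL → Brightpath Energy Co. → Meridian Ventures LLC (R1): 23% × 57% × 59% × 12% = 0.928188% of Vantage Holdings Ltd.
Aggregating (R3): 0.14355% + 0.928188% = 1.071738%.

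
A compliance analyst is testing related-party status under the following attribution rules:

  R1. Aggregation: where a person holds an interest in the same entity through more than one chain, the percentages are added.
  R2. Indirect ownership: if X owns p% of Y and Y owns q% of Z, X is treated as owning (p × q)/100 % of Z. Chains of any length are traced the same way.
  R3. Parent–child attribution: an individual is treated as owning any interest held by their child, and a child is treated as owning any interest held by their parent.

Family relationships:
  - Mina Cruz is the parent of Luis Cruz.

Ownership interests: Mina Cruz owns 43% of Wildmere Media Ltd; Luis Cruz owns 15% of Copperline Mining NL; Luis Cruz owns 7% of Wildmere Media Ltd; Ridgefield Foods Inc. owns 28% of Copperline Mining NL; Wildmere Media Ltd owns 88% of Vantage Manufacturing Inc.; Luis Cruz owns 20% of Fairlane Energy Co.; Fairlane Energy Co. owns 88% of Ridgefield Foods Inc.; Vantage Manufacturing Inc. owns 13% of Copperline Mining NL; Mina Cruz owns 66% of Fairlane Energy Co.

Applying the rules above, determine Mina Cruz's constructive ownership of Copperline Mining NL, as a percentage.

By parent–child attribution (R3), Mina Cruz is treated as also owning Luis Cruz's interest in Fairlane Energy Co, giving 66% + 20% = 86%.
By parent–child attribution (R3), Mina Cruz is treated as also owning Luis Cruz's interest in Wildmere Media Ltd, giving 43% + 7% = 50%.
By parent–child attribution (R3), Mina Cruz is treated as owning Luis Cruz's 15% interest in Copperline Mining NL.
Chain via Fairlane Energy Co. → Ridgefield Foods Inc. (R2): 86% × 88% × 28% = 21.1904% of Copperline Mining NL.
Chain via Wildmere Media Ltd → Vantage Manufacturing Inc. (R2): 50% × 88% × 13% = 5.72% of Copperline Mining NL.
Direct interest in Copperline Mining NL: 15%.
Aggregating (R1): 21.1904% + 5.72% + 15% = 41.9104%.

41.9104%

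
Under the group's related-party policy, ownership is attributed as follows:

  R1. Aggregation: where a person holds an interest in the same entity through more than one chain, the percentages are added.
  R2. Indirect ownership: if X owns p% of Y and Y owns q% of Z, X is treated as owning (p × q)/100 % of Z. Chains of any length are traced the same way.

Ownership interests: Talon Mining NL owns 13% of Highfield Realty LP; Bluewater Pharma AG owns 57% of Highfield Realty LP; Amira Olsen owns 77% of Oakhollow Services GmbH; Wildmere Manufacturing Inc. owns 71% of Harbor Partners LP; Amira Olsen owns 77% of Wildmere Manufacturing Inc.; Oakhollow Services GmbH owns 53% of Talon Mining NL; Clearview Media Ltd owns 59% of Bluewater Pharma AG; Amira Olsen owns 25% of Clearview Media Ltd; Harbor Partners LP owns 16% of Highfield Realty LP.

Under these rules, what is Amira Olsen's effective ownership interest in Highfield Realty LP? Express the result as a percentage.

Chain via Wildmere Manufacturing Inc. → Harbor Partners LP (R2): 77% × 71% × 16% = 8.7472% of Highfield Realty LP.
Chain via Oakhollow Services GmbH → Talon Mining NL (R2): 77% × 53% × 13% = 5.3053% of Highfield Realty LP.
Chain via Clearview Media Ltd → Bluewater Pharma AG (R2): 25% × 59% × 57% = 8.4075% of Highfield Realty LP.
Aggregating (R1): 8.7472% + 5.3053% + 8.4075% = 22.46%.

22.46%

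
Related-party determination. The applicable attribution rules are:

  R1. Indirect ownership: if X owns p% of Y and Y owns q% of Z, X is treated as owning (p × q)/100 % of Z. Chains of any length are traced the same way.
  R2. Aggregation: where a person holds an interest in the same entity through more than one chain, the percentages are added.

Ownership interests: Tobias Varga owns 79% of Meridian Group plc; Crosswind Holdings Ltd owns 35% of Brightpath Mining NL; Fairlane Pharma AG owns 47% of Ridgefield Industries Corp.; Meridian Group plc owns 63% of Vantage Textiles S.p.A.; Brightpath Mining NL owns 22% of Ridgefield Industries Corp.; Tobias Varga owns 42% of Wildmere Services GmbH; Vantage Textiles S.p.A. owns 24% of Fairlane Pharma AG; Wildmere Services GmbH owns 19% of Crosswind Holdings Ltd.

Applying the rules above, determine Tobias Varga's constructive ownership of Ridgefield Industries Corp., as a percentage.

Chain via Wildmere Services GmbH → Crosswind Holdings Ltd → Brightpath Mining NL (R1): 42% × 19% × 35% × 22% = 0.61446% of Ridgefield Industries Corp.
Chain via Meridian Group plc → Vantage Textiles S.p.A. → Fairlane Pharma AG (R1): 79% × 63% × 24% × 47% = 5.614056% of Ridgefield Industries Corp.
Aggregating (R2): 0.61446% + 5.614056% = 6.228516%.

6.228516%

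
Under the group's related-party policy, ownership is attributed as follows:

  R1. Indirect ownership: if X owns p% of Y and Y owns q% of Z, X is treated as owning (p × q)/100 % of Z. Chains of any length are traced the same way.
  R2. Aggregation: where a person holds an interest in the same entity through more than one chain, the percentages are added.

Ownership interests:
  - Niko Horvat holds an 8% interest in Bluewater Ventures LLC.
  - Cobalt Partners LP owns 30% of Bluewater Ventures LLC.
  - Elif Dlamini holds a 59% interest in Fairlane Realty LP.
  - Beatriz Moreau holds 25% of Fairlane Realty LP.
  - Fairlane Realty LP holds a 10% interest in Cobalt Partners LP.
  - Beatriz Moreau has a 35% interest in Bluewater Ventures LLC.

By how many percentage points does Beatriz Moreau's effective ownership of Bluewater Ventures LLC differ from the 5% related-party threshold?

Chain via Fairlane Realty LP → Cobalt Partners LP (R1): 25% × 10% × 30% = 0.75% of Bluewater Ventures LLC.
Direct interest in Bluewater Ventures LLC: 35%.
Aggregating (R2): 0.75% + 35% = 35.75%.
35.75% exceeds the 5% threshold by 30.75 percentage points.

30.75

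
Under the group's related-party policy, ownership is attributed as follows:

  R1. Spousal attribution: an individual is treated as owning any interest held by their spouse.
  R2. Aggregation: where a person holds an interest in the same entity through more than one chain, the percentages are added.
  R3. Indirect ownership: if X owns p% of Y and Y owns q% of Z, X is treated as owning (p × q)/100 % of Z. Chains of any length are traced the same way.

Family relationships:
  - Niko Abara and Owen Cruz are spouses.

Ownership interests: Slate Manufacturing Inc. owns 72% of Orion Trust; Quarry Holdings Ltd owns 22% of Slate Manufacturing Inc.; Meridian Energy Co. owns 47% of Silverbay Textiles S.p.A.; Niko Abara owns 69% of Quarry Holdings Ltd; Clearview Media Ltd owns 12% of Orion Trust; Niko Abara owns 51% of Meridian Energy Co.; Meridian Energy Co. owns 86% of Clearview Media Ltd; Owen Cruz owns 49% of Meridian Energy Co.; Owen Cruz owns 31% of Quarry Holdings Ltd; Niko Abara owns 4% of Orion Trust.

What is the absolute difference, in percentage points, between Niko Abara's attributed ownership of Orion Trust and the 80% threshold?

49.84

By spousal attribution (R1), Niko Abara is treated as also owning Owen Cruz's interest in Meridian Energy Co, giving 51% + 49% = 100%.
By spousal attribution (R1), Niko Abara is treated as also owning Owen Cruz's interest in Quarry Holdings Ltd, giving 69% + 31% = 100%.
Chain via Meridian Energy Co. → Clearview Media Ltd (R3): 100% × 86% × 12% = 10.32% of Orion Trust.
Chain via Quarry Holdings Ltd → Slate Manufacturing Inc. (R3): 100% × 22% × 72% = 15.84% of Orion Trust.
Direct interest in Orion Trust: 4%.
Aggregating (R2): 10.32% + 15.84% + 4% = 30.16%.
30.16% falls short of the 80% threshold by 49.84 percentage points.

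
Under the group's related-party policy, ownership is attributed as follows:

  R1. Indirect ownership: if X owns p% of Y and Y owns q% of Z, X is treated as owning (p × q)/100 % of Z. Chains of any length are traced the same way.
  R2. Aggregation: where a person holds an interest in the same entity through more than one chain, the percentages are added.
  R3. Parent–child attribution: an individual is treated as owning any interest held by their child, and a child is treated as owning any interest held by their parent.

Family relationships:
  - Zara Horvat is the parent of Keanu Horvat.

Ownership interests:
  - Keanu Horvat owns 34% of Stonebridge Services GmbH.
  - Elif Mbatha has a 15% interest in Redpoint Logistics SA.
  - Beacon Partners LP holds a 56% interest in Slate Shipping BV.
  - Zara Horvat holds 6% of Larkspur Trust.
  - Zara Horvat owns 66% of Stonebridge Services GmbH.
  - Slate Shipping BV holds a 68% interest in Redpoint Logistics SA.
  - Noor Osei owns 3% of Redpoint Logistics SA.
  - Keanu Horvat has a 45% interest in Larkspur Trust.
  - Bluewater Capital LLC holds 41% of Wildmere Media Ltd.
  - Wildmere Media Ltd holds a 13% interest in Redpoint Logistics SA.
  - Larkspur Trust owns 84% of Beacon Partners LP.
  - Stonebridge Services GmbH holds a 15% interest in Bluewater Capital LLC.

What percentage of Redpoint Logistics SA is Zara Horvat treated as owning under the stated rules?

17.112972%

By parent–child attribution (R3), Zara Horvat is treated as also owning Keanu Horvat's interest in Larkspur Trust, giving 6% + 45% = 51%.
By parent–child attribution (R3), Zara Horvat is treated as also owning Keanu Horvat's interest in Stonebridge Services GmbH, giving 66% + 34% = 100%.
Chain via Larkspur Trust → Beacon Partners LP → Slate Shipping BV (R1): 51% × 84% × 56% × 68% = 16.313472% of Redpoint Logistics SA.
Chain via Stonebridge Services GmbH → Bluewater Capital LLC → Wildmere Media Ltd (R1): 100% × 15% × 41% × 13% = 0.7995% of Redpoint Logistics SA.
Aggregating (R2): 16.313472% + 0.7995% = 17.112972%.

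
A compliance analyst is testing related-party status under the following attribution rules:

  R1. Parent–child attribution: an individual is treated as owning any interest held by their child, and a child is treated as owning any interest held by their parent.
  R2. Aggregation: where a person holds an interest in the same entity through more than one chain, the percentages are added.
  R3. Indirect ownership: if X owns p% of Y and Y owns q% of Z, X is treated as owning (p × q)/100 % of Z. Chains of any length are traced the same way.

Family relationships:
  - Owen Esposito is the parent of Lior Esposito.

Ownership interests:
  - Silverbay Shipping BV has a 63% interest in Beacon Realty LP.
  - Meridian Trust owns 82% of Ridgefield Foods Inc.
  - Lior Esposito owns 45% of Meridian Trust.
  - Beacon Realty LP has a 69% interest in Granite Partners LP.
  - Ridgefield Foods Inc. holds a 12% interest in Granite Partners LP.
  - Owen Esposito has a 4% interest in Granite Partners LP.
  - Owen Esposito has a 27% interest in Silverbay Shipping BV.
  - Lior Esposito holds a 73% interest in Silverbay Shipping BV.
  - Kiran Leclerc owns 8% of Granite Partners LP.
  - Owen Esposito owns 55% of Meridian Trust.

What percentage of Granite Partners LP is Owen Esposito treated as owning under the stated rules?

By parent–child attribution (R1), Owen Esposito is treated as also owning Lior Esposito's interest in Silverbay Shipping BV, giving 27% + 73% = 100%.
By parent–child attribution (R1), Owen Esposito is treated as also owning Lior Esposito's interest in Meridian Trust, giving 55% + 45% = 100%.
Chain via Silverbay Shipping BV → Beacon Realty LP (R3): 100% × 63% × 69% = 43.47% of Granite Partners LP.
Chain via Meridian Trust → Ridgefield Foods Inc. (R3): 100% × 82% × 12% = 9.84% of Granite Partners LP.
Direct interest in Granite Partners LP: 4%.
Aggregating (R2): 43.47% + 9.84% + 4% = 57.31%.

57.31%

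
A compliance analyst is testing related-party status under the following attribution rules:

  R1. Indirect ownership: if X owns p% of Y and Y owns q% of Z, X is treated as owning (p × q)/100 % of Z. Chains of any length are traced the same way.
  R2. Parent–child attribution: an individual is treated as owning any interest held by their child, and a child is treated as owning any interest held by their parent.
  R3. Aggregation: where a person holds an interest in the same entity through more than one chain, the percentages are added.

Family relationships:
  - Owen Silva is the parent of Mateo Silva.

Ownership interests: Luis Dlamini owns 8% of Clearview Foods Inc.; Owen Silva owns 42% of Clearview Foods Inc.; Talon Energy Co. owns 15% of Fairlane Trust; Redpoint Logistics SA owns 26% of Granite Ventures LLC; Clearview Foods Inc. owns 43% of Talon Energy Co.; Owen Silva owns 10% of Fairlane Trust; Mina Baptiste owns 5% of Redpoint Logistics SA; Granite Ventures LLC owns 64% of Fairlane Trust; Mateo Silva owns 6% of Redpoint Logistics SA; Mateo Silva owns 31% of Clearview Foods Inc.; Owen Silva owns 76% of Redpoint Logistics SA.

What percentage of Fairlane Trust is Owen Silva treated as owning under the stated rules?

By parent–child attribution (R2), Owen Silva is treated as also owning Mateo Silva's interest in Redpoint Logistics SA, giving 76% + 6% = 82%.
By parent–child attribution (R2), Owen Silva is treated as also owning Mateo Silva's interest in Clearview Foods Inc, giving 42% + 31% = 73%.
Chain via Redpoint Logistics SA → Granite Ventures LLC (R1): 82% × 26% × 64% = 13.6448% of Fairlane Trust.
Chain via Clearview Foods Inc. → Talon Energy Co. (R1): 73% × 43% × 15% = 4.7085% of Fairlane Trust.
Direct interest in Fairlane Trust: 10%.
Aggregating (R3): 13.6448% + 4.7085% + 10% = 28.3533%.

28.3533%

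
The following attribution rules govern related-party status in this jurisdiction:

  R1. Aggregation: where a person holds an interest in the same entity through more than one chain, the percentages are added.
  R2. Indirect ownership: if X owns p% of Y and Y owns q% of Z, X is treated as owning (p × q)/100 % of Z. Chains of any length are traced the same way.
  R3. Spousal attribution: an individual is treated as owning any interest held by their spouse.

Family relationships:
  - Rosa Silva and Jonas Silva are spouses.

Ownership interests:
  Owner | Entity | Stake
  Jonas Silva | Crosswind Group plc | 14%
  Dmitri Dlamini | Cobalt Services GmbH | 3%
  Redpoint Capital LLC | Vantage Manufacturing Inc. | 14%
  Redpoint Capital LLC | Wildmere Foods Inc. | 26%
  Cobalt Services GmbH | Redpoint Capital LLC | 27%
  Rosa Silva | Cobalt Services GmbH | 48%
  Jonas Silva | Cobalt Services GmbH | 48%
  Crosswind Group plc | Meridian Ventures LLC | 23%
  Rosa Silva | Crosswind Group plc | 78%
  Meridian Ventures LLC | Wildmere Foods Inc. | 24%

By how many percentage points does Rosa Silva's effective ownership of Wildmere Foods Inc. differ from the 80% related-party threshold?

By spousal attribution (R3), Rosa Silva is treated as also owning Jonas Silva's interest in Cobalt Services GmbH, giving 48% + 48% = 96%.
By spousal attribution (R3), Rosa Silva is treated as also owning Jonas Silva's interest in Crosswind Group plc, giving 78% + 14% = 92%.
Chain via Cobalt Services GmbH → Redpoint Capital LLC (R2): 96% × 27% × 26% = 6.7392% of Wildmere Foods Inc.
Chain via Crosswind Group plc → Meridian Ventures LLC (R2): 92% × 23% × 24% = 5.0784% of Wildmere Foods Inc.
Aggregating (R1): 6.7392% + 5.0784% = 11.8176%.
11.8176% falls short of the 80% threshold by 68.1824 percentage points.

68.1824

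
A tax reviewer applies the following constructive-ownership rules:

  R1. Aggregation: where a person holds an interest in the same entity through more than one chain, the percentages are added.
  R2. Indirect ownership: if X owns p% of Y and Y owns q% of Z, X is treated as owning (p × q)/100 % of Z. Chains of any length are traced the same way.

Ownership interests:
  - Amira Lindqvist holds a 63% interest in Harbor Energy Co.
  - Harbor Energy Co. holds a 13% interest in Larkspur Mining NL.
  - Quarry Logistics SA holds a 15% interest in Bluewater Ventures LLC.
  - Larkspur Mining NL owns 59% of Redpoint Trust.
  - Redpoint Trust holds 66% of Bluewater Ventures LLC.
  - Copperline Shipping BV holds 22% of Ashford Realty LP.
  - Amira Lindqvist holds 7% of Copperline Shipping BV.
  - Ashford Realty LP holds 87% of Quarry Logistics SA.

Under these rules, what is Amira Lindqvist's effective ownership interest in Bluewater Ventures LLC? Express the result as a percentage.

Chain via Copperline Shipping BV → Ashford Realty LP → Quarry Logistics SA (R2): 7% × 22% × 87% × 15% = 0.20097% of Bluewater Ventures LLC.
Chain via Harbor Energy Co. → Larkspur Mining NL → Redpoint Trust (R2): 63% × 13% × 59% × 66% = 3.189186% of Bluewater Ventures LLC.
Aggregating (R1): 0.20097% + 3.189186% = 3.390156%.

3.390156%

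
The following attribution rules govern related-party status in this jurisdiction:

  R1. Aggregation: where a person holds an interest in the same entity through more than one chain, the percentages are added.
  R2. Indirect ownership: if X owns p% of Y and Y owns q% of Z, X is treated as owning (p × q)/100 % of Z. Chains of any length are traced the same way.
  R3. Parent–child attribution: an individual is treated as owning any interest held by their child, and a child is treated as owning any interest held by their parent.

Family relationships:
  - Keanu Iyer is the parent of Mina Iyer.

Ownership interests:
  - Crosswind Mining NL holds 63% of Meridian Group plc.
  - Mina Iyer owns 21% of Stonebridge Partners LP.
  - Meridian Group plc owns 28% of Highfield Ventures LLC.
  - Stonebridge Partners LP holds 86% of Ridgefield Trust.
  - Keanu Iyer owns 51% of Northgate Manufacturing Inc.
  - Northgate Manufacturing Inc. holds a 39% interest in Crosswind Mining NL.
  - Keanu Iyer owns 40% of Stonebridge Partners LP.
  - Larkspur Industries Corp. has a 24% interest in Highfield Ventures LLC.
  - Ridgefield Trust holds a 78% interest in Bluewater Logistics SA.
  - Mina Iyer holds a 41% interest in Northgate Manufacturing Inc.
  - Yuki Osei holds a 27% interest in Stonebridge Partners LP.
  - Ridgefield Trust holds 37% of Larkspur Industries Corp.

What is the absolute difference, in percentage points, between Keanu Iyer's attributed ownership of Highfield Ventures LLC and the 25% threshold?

14.01232

By parent–child attribution (R3), Keanu Iyer is treated as also owning Mina Iyer's interest in Stonebridge Partners LP, giving 40% + 21% = 61%.
By parent–child attribution (R3), Keanu Iyer is treated as also owning Mina Iyer's interest in Northgate Manufacturing Inc, giving 51% + 41% = 92%.
Chain via Stonebridge Partners LP → Ridgefield Trust → Larkspur Industries Corp. (R2): 61% × 86% × 37% × 24% = 4.658448% of Highfield Ventures LLC.
Chain via Northgate Manufacturing Inc. → Crosswind Mining NL → Meridian Group plc (R2): 92% × 39% × 63% × 28% = 6.329232% of Highfield Ventures LLC.
Aggregating (R1): 4.658448% + 6.329232% = 10.98768%.
10.98768% falls short of the 25% threshold by 14.01232 percentage points.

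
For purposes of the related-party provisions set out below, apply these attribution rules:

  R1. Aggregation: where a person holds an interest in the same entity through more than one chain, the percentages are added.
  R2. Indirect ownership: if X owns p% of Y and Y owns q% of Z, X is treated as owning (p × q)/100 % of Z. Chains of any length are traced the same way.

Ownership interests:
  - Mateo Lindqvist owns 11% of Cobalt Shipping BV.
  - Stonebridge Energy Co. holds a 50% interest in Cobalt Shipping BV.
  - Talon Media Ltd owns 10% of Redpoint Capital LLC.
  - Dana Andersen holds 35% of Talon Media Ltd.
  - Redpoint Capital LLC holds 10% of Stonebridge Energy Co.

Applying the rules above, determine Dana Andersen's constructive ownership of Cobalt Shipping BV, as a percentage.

0.175%

Chain via Talon Media Ltd → Redpoint Capital LLC → Stonebridge Energy Co. (R2): 35% × 10% × 10% × 50% = 0.175% of Cobalt Shipping BV.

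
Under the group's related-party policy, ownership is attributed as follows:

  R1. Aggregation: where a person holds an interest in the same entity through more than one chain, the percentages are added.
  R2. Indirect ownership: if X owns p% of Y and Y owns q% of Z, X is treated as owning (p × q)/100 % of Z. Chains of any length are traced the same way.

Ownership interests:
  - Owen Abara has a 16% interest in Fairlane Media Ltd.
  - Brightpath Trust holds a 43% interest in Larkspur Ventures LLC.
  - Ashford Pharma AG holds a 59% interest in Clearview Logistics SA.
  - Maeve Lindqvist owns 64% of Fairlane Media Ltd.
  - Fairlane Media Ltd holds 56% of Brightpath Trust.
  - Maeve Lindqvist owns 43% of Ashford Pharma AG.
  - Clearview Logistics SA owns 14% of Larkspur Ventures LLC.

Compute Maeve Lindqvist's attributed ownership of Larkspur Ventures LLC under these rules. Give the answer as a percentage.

Chain via Fairlane Media Ltd → Brightpath Trust (R2): 64% × 56% × 43% = 15.4112% of Larkspur Ventures LLC.
Chain via Ashford Pharma AG → Clearview Logistics SA (R2): 43% × 59% × 14% = 3.5518% of Larkspur Ventures LLC.
Aggregating (R1): 15.4112% + 3.5518% = 18.963%.

18.963%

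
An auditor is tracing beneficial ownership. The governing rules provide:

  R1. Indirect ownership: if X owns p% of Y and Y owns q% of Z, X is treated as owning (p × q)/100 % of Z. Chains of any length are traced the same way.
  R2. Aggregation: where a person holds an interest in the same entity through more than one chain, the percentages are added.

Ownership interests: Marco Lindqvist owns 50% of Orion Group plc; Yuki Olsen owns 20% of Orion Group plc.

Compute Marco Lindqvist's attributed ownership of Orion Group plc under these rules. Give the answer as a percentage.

50%

Direct interest in Orion Group plc: 50%.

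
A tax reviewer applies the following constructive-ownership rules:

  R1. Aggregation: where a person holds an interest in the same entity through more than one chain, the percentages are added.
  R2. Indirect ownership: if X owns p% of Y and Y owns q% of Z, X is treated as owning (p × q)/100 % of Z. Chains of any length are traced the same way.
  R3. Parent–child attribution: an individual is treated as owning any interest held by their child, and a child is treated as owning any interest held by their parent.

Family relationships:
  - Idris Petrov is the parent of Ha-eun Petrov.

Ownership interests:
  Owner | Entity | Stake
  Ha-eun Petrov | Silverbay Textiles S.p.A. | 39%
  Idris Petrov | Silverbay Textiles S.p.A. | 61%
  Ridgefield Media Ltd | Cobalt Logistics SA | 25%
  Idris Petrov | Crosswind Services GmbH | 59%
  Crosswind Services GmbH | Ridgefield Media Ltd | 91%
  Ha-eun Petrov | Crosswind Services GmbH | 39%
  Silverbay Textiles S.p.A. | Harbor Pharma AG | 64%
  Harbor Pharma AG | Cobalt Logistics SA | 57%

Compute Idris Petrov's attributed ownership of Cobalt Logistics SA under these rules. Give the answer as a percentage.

58.775%

By parent–child attribution (R3), Idris Petrov is treated as also owning Ha-eun Petrov's interest in Crosswind Services GmbH, giving 59% + 39% = 98%.
By parent–child attribution (R3), Idris Petrov is treated as also owning Ha-eun Petrov's interest in Silverbay Textiles S.p.A, giving 61% + 39% = 100%.
Chain via Crosswind Services GmbH → Ridgefield Media Ltd (R2): 98% × 91% × 25% = 22.295% of Cobalt Logistics SA.
Chain via Silverbay Textiles S.p.A. → Harbor Pharma AG (R2): 100% × 64% × 57% = 36.48% of Cobalt Logistics SA.
Aggregating (R1): 22.295% + 36.48% = 58.775%.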